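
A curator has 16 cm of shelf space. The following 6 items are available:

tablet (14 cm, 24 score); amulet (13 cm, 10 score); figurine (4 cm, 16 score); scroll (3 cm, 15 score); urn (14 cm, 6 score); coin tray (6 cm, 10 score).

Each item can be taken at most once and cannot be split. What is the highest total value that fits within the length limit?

Check high-value combinations within 16 cm:
- figurine+scroll+coin tray: length 4+3+6=13, value 16+15+10=41
- figurine+scroll: length 4+3=7, value 16+15=31
- figurine+coin tray: length 4+6=10, value 16+10=26
- scroll+coin tray: length 3+6=9, value 15+10=25
- amulet+scroll: length 13+3=16, value 10+15=25
Best: 41 score.

41 score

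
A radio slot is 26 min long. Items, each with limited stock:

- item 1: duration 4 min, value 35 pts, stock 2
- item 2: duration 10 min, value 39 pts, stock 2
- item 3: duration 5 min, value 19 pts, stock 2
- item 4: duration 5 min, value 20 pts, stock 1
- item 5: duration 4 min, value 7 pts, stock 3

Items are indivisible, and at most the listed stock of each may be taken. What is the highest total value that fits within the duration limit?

Best selections within duration 26 and stock limits:
- 2×item 1 + 1×item 2 + 1×item 4: duration 23, value 129
- 2×item 1 + 2×item 3 + 1×item 4: duration 23, value 128
Best: 129 pts.

129 pts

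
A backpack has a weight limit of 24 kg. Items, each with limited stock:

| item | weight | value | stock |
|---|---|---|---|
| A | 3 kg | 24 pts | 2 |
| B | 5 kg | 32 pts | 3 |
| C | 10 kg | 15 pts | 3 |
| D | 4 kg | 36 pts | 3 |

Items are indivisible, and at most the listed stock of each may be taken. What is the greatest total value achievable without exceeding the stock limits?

Best selections within weight 24 and stock limits:
- 2×A + 1×B + 3×D: weight 23, value 188
- 2×A + 2×B + 2×D: weight 24, value 184
- 2×B + 3×D: weight 22, value 172
- 3×B + 2×D: weight 23, value 168
Best: 188 pts.

188 pts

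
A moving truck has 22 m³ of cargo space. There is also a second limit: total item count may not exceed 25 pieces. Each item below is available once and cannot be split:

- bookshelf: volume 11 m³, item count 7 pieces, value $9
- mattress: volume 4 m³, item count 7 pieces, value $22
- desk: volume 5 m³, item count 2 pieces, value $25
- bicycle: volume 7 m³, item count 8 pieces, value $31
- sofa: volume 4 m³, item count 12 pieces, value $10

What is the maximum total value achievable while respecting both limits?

Feasible sets respecting both limits:
- mattress+desk+bicycle: volume 16, item count 17, value 78
- desk+bicycle+sofa: volume 16, item count 22, value 66
- bookshelf+mattress+bicycle: volume 22, item count 22, value 62
- mattress+desk+sofa: volume 13, item count 21, value 57
Best: $78.

$78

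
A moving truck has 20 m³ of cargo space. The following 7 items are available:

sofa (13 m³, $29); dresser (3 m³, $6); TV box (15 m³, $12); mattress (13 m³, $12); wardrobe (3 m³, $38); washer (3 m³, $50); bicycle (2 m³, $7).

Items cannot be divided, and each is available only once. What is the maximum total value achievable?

Check high-value combinations within 20 m³:
- sofa+wardrobe+washer: volume 13+3+3=19, value 29+38+50=117
- dresser+wardrobe+washer+bicycle: volume 3+3+3+2=11, value 6+38+50+7=101
- mattress+wardrobe+washer: volume 13+3+3=19, value 12+38+50=100
Best: $117.

$117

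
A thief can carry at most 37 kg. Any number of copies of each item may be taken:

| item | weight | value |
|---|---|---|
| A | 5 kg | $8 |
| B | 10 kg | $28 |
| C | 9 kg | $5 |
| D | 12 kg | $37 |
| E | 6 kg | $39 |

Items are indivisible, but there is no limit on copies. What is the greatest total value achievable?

Best value-per-unit is E at 39/6, and filling with it alone uses weight 6×6=36. No mix of the others beats 6×39 = 234.

$234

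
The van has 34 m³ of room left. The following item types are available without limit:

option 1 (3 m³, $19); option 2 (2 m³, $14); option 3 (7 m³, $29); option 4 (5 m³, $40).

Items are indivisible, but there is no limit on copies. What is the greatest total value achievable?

$268

Best value-per-unit is option 4 at 40/5; filling with it alone gives 6×40 = 240.
Optimal mix: 2×option 2 + 6×option 4 → volume 34, value 268.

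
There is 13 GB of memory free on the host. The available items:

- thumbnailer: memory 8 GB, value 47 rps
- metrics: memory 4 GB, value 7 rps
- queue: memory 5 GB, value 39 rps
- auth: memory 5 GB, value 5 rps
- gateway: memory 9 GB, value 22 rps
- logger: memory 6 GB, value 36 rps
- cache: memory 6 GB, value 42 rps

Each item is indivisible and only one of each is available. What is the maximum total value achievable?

86 rps

Check high-value combinations within 13 GB:
- thumbnailer+queue: memory 8+5=13, value 47+39=86
- queue+cache: memory 5+6=11, value 39+42=81
- logger+cache: memory 6+6=12, value 36+42=78
Best: 86 rps.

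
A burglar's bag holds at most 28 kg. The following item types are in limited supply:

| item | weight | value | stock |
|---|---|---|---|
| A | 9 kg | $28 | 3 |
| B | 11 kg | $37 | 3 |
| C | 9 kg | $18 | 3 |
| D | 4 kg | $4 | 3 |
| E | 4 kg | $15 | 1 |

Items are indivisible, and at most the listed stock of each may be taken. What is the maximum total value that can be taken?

Top feasible selections:
- 2×B + 1×E: weight 26, value 89
- 3×A: weight 27, value 84
- 1×A + 1×B + 1×D + 1×E: weight 28, value 84
Best: $89.

$89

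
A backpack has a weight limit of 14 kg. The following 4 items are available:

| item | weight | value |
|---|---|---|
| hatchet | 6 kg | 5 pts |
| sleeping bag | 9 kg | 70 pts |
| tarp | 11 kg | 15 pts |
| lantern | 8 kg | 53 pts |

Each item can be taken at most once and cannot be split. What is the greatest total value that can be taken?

Check high-value combinations within 14 kg:
- sleeping bag: weight 9, value 70
- hatchet+lantern: weight 6+8=14, value 5+53=58
- lantern: weight 8, value 53
- tarp: weight 11, value 15
- hatchet: weight 6, value 5
Best: 70 pts.

70 pts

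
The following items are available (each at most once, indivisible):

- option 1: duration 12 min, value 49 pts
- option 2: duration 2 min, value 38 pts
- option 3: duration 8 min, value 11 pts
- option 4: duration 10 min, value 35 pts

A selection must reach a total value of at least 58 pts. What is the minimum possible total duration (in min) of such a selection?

12

Subsets with value ≥ 58, sorted by total duration:
- option 2+option 4: duration 12, value 73
- option 1+option 2: duration 14, value 87
Minimum duration: 12 min.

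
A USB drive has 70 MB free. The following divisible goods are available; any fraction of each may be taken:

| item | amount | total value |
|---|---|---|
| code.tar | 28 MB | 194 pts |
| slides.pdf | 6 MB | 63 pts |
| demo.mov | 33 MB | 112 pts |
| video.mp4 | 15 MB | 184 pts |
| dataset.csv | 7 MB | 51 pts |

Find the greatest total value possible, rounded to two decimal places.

Take in order of value per unit:
- video.mp4 (184/15 per unit): all 15 → value 184, running total 184.00
- slides.pdf (63/6 per unit): all 6 → value 63, running total 247.00
- dataset.csv (51/7 per unit): all 7 → value 51, running total 298.00
- code.tar (194/28 per unit): all 28 → value 194, running total 492.00
- demo.mov (112/33 per unit): 14 of 33 → value 14×112/33 = 47.5152, running total 539.52
Total 539.52.

539.52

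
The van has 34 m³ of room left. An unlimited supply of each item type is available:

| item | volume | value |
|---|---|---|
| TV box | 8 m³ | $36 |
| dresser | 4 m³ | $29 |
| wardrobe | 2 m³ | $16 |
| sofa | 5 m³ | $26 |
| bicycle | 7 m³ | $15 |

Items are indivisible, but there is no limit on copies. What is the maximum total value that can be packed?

$272

Best value-per-unit is wardrobe at 16/2, and filling with it alone uses volume 17×2=34. No mix of the others beats 17×16 = 272.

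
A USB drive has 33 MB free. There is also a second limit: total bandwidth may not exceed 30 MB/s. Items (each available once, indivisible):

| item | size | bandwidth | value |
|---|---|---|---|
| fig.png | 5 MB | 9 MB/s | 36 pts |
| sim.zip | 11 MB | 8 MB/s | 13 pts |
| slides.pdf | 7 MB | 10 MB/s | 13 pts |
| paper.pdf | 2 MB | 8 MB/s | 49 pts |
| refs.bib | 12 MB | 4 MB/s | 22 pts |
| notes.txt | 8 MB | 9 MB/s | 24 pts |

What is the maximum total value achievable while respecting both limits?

131 pts

Feasible sets respecting both limits:
- fig.png+paper.pdf+refs.bib+notes.txt: size 27, bandwidth 30, value 131
- fig.png+sim.zip+paper.pdf+refs.bib: size 30, bandwidth 29, value 120
- fig.png+paper.pdf+notes.txt: size 15, bandwidth 26, value 109
Best: 131 pts.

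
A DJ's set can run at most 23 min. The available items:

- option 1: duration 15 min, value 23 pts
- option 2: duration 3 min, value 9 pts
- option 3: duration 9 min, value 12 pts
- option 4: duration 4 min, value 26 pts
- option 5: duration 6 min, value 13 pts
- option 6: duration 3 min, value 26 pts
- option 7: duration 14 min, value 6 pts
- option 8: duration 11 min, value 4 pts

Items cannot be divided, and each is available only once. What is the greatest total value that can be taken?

Check high-value combinations within 23 min:
- option 3+option 4+option 5+option 6: duration 9+4+6+3=22, value 12+26+13+26=77
- option 1+option 4+option 6: duration 15+4+3=22, value 23+26+26=75
- option 2+option 4+option 5+option 6: duration 3+4+6+3=16, value 9+26+13+26=74
Best: 77 pts.

77 pts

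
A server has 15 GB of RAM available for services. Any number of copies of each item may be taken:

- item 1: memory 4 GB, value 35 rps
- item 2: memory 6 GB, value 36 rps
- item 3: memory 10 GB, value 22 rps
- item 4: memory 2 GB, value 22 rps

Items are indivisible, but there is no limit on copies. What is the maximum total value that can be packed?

Best value-per-unit is item 4 at 22/2, and filling with it alone uses memory 7×2=14. No mix of the others beats 7×22 = 154.

154 rps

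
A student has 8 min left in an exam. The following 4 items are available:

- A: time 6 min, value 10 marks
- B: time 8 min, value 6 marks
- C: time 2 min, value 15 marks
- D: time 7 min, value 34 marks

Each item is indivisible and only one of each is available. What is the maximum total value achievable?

This is a 0/1 knapsack; check combinations near the capacity.
- D: time 7, value 34
- A+C: time 6+2=8, value 10+15=25
- C: time 2, value 15
Best: 34 marks.

34 marks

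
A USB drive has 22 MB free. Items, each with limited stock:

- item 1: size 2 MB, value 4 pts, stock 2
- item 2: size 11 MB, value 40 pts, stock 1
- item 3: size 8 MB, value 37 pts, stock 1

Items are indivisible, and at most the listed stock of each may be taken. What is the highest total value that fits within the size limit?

Best selections within size 22 and stock limits:
- 1×item 1 + 1×item 2 + 1×item 3: size 21, value 81
- 1×item 2 + 1×item 3: size 19, value 77
Best: 81 pts.

81 pts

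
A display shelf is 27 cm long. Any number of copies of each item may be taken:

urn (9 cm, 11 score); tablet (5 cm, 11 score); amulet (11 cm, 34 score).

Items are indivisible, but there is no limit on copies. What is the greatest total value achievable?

79 score

Best value-per-unit is amulet at 34/11; filling with it alone gives 2×34 = 68.
Optimal mix: 1×tablet + 2×amulet → length 27, value 79.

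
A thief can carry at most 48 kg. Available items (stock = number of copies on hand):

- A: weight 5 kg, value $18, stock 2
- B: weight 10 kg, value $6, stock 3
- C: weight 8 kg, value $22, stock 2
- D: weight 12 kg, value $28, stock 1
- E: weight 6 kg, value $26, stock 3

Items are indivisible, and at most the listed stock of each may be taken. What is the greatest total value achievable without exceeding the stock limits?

$164

Best selections within weight 48 and stock limits:
- 2×A + 1×C + 1×D + 3×E: weight 48, value 164
- 2×A + 2×C + 3×E: weight 44, value 158
- 2×C + 1×D + 3×E: weight 46, value 150
Best: $164.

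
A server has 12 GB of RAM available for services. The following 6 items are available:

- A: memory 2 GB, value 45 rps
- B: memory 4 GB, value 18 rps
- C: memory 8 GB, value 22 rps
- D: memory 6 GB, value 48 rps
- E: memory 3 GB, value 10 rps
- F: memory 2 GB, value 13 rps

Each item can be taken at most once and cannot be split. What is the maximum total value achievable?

111 rps

Check high-value combinations within 12 GB:
- A+B+D: memory 2+4+6=12, value 45+18+48=111
- A+D+F: memory 2+6+2=10, value 45+48+13=106
- A+D+E: memory 2+6+3=11, value 45+48+10=103
Best: 111 rps.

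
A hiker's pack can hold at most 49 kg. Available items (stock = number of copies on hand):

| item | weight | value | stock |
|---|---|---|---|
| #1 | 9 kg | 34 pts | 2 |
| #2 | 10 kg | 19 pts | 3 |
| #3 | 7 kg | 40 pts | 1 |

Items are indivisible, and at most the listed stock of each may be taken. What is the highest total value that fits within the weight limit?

146 pts

Top feasible selections:
- 2×#1 + 2×#2 + 1×#3: weight 45, value 146
- 1×#1 + 3×#2 + 1×#3: weight 46, value 131
Best: 146 pts.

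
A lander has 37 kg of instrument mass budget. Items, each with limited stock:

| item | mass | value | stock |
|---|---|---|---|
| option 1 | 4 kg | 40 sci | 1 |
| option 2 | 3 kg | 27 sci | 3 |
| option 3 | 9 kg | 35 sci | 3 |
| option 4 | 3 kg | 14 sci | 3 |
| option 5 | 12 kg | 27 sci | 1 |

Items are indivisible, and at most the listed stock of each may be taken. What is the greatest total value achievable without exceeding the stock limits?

219 sci

Top feasible selections:
- 1×option 1 + 3×option 2 + 2×option 3 + 2×option 4: mass 37, value 219
- 1×option 1 + 2×option 2 + 2×option 3 + 3×option 4: mass 37, value 206
- 1×option 1 + 3×option 2 + 2×option 3 + 1×option 4: mass 34, value 205
- 1×option 1 + 2×option 2 + 3×option 3: mass 37, value 199
Best: 219 sci.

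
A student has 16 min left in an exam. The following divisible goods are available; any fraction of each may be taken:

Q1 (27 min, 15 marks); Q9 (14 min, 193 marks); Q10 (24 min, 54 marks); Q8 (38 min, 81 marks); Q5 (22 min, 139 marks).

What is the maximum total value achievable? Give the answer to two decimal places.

Take in order of value per unit:
- Q9 (193/14 per unit): all 14 → value 193, running total 193.00
- Q5 (139/22 per unit): 2 of 22 → value 2×139/22 = 12.6364, running total 205.64
Total 205.64.

205.64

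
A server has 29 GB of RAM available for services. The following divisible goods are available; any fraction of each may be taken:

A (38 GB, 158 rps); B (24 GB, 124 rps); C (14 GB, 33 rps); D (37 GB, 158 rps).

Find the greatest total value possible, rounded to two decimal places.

145.35

Take in order of value per unit:
- B (124/24 per unit): all 24 → value 124, running total 124.00
- D (158/37 per unit): 5 of 37 → value 5×158/37 = 21.3514, running total 145.35
Total 145.35.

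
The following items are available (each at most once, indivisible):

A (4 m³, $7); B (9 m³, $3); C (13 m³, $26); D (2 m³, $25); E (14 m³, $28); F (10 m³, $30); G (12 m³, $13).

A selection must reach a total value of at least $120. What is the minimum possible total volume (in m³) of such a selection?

Subsets with value ≥ 120, sorted by total volume:
- C+D+E+F+G: volume 51, value 122
- A+C+D+E+F+G: volume 55, value 129
- B+C+D+E+F+G: volume 60, value 125
Minimum volume: 51 m³.

51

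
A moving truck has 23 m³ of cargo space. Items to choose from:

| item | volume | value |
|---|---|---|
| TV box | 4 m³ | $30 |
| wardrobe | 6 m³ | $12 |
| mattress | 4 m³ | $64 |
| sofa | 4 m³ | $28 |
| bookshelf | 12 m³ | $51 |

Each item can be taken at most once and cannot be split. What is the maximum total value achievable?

Check high-value combinations within 23 m³:
- TV box+mattress+bookshelf: volume 4+4+12=20, value 30+64+51=145
- mattress+sofa+bookshelf: volume 4+4+12=20, value 64+28+51=143
- TV box+wardrobe+mattress+sofa: volume 4+6+4+4=18, value 30+12+64+28=134
Best: $145.

$145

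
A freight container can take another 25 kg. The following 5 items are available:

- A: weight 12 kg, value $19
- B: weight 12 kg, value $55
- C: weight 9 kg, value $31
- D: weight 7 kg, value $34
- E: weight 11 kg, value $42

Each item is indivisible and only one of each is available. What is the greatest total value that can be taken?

Check high-value combinations within 25 kg:
- B+E: weight 12+11=23, value 55+42=97
- B+D: weight 12+7=19, value 55+34=89
- B+C: weight 12+9=21, value 55+31=86
- D+E: weight 7+11=18, value 34+42=76
- A+B: weight 12+12=24, value 19+55=74
Best: $97.

$97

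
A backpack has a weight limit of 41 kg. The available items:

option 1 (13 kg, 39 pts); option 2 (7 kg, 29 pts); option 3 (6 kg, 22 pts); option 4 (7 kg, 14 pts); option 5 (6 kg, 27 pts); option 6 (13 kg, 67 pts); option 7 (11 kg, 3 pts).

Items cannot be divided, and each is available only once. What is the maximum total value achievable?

Check high-value combinations within 41 kg:
- option 1+option 2+option 5+option 6: weight 13+7+6+13=39, value 39+29+27+67=162
- option 2+option 3+option 4+option 5+option 6: weight 7+6+7+6+13=39, value 29+22+14+27+67=159
- option 1+option 2+option 3+option 6: weight 13+7+6+13=39, value 39+29+22+67=157
- option 1+option 3+option 5+option 6: weight 13+6+6+13=38, value 39+22+27+67=155
Best: 162 pts.

162 pts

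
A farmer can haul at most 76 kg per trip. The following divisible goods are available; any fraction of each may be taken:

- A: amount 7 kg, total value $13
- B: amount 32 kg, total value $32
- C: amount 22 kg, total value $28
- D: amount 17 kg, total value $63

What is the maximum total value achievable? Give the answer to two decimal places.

134.00

Take in order of value per unit:
- D (63/17 per unit): all 17 → value 63, running total 63.00
- A (13/7 per unit): all 7 → value 13, running total 76.00
- C (28/22 per unit): all 22 → value 28, running total 104.00
- B (32/32 per unit): 30 of 32 → value 30×32/32 = 30.0000, running total 134.00
Total 134.00.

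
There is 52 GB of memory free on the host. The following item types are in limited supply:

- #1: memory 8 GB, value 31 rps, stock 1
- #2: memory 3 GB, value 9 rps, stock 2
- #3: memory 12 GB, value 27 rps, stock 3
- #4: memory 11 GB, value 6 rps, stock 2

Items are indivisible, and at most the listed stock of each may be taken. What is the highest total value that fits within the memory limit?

Best selections within memory 52 and stock limits:
- 1×#1 + 2×#2 + 3×#3: memory 50, value 130
- 1×#1 + 1×#2 + 3×#3: memory 47, value 121
Best: 130 rps.

130 rps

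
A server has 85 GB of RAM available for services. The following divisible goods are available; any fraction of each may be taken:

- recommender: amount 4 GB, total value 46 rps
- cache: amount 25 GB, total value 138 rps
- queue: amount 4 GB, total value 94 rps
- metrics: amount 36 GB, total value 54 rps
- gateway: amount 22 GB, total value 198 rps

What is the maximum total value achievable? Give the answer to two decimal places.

Take in order of value per unit:
- queue (94/4 per unit): all 4 → value 94, running total 94.00
- recommender (46/4 per unit): all 4 → value 46, running total 140.00
- gateway (198/22 per unit): all 22 → value 198, running total 338.00
- cache (138/25 per unit): all 25 → value 138, running total 476.00
- metrics (54/36 per unit): 30 of 36 → value 30×54/36 = 45.0000, running total 521.00
Total 521.00.

521.00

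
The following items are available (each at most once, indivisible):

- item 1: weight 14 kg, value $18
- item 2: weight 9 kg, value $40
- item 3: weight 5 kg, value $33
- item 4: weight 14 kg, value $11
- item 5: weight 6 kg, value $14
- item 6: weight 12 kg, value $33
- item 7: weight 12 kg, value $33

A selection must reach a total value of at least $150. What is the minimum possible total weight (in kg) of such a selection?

Subsets with value ≥ 150, sorted by total weight:
- item 2+item 3+item 5+item 6+item 7: weight 44, value 153
- item 1+item 2+item 3+item 6+item 7: weight 52, value 157
Minimum weight: 44 kg.

44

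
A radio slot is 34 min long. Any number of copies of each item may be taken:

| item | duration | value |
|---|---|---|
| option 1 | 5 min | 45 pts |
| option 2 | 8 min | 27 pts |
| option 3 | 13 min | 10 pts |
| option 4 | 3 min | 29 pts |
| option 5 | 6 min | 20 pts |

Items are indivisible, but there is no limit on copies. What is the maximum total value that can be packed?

Best value-per-unit is option 4 at 29/3; filling with it alone gives 11×29 = 319.
Optimal mix: 2×option 1 + 8×option 4 → duration 34, value 322.

322 pts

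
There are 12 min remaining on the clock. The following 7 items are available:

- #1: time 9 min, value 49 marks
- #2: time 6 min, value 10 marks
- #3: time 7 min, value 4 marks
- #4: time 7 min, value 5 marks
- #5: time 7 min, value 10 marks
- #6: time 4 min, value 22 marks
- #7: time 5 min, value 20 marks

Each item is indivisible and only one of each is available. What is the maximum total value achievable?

49 marks

This is a 0/1 knapsack; check combinations near the capacity.
- #1: time 9, value 49
- #6+#7: time 4+5=9, value 22+20=42
- #2+#6: time 6+4=10, value 10+22=32
Best: 49 marks.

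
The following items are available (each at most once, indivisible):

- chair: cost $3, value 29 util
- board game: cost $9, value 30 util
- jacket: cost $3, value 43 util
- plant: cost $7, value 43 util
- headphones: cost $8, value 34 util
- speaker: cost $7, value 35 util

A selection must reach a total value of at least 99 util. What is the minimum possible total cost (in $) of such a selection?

Subsets with value ≥ 99, sorted by total cost:
- chair+jacket+plant: cost 13, value 115
- chair+jacket+speaker: cost 13, value 107
Minimum cost: 13 $.

13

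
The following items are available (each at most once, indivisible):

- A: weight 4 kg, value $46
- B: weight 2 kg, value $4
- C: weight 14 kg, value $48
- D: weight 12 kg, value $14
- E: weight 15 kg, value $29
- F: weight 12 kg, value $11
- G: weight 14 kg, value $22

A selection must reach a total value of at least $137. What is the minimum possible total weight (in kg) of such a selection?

Subsets with value ≥ 137, sorted by total weight:
- A+C+D+E: weight 45, value 137
- A+C+E+G: weight 47, value 145
Minimum weight: 45 kg.

45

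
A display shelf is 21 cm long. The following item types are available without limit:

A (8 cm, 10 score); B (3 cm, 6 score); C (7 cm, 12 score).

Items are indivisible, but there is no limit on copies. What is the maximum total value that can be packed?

Best value-per-unit is B at 6/3, and filling with it alone uses length 7×3=21. No mix of the others beats 7×6 = 42.

42 score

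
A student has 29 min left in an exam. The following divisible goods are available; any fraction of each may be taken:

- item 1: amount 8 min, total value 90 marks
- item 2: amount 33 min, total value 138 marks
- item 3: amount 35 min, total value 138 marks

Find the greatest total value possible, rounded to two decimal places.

177.82

Take in order of value per unit:
- item 1 (90/8 per unit): all 8 → value 90, running total 90.00
- item 2 (138/33 per unit): 21 of 33 → value 21×138/33 = 87.8182, running total 177.82
Total 177.82.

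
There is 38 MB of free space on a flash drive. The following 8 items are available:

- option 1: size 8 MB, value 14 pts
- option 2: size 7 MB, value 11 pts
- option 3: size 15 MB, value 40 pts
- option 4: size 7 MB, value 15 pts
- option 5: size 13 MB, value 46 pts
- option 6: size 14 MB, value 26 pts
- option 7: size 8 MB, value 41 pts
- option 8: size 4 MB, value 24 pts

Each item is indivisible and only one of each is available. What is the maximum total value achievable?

127 pts

Check high-value combinations within 38 MB:
- option 3+option 5+option 7: size 15+13+8=36, value 40+46+41=127
- option 4+option 5+option 7+option 8: size 7+13+8+4=32, value 15+46+41+24=126
- option 1+option 5+option 7+option 8: size 8+13+8+4=33, value 14+46+41+24=125
Best: 127 pts.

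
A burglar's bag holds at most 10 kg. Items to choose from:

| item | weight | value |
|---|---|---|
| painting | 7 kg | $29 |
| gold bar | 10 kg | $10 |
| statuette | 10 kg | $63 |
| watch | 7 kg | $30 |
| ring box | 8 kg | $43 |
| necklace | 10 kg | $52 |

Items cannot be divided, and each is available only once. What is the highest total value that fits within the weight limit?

$63

This is a 0/1 knapsack; check combinations near the capacity.
- statuette: weight 10, value 63
- necklace: weight 10, value 52
- ring box: weight 8, value 43
- watch: weight 7, value 30
- painting: weight 7, value 29
Best: $63.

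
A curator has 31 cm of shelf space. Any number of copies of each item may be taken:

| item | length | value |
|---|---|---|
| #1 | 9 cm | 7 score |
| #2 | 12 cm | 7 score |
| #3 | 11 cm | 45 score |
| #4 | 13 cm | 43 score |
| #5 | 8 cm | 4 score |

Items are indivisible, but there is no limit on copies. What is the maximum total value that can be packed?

97 score

Best value-per-unit is #3 at 45/11; filling with it alone gives 2×45 = 90.
Optimal mix: 1×#1 + 2×#3 → length 31, value 97.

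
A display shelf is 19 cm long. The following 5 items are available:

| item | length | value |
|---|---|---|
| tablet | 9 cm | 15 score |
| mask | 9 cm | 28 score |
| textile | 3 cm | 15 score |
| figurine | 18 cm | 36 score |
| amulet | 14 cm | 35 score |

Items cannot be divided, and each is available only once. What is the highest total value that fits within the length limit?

50 score

Check high-value combinations within 19 cm:
- textile+amulet: length 3+14=17, value 15+35=50
- mask+textile: length 9+3=12, value 28+15=43
- tablet+mask: length 9+9=18, value 15+28=43
- figurine: length 18, value 36
- amulet: length 14, value 35
Best: 50 score.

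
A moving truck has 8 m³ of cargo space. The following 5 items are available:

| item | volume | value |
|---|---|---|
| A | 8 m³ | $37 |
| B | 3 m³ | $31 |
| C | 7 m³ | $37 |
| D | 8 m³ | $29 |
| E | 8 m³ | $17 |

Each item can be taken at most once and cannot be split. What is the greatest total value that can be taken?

$37

This is a 0/1 knapsack; check combinations near the capacity.
- C: volume 7, value 37
- A: volume 8, value 37
- B: volume 3, value 31
- D: volume 8, value 29
Best: $37.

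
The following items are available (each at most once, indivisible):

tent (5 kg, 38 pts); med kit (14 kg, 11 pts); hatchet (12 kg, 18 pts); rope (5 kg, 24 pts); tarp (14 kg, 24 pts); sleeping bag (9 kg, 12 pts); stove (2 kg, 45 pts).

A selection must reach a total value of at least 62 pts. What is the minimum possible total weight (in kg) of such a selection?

7

Subsets with value ≥ 62, sorted by total weight:
- tent+stove: weight 7, value 83
- rope+stove: weight 7, value 69
- tent+rope: weight 10, value 62
- tent+rope+stove: weight 12, value 107
Minimum weight: 7 kg.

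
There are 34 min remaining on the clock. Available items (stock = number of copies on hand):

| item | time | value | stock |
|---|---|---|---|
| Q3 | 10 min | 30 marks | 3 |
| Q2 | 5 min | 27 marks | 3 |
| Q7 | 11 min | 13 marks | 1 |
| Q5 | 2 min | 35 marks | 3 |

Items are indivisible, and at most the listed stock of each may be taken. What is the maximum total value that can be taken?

Best selections within time 34 and stock limits:
- 1×Q3 + 3×Q2 + 3×Q5: time 31, value 216
- 3×Q2 + 1×Q7 + 3×Q5: time 32, value 199
- 2×Q3 + 1×Q2 + 3×Q5: time 31, value 192
Best: 216 marks.

216 marks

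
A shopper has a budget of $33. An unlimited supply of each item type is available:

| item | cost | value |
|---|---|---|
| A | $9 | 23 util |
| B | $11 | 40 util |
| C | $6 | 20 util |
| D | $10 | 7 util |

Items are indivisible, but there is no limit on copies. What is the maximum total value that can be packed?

120 util

Best value-per-unit is B at 40/11, and filling with it alone uses cost 3×11=33. No mix of the others beats 3×40 = 120.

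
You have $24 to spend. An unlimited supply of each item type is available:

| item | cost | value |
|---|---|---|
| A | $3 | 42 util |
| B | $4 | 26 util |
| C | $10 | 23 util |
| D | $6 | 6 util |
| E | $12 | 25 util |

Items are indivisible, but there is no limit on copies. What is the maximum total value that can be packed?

336 util

Best value-per-unit is A at 42/3, and filling with it alone uses cost 8×3=24. No mix of the others beats 8×42 = 336.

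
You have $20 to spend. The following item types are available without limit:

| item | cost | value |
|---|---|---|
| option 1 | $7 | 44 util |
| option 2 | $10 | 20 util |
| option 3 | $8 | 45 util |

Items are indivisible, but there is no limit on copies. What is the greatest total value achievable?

Best value-per-unit is option 1 at 44/7; filling with it alone gives 2×44 = 88.
Optimal mix: 2×option 3 → cost 16, value 90.

90 util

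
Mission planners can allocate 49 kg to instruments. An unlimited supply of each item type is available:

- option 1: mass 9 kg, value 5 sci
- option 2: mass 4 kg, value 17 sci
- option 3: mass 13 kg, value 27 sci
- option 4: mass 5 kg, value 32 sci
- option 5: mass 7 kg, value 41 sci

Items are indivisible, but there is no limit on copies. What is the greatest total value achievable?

Best value-per-unit is option 4 at 32/5; filling with it alone gives 9×32 = 288.
Optimal mix: 7×option 4 + 2×option 5 → mass 49, value 306.

306 sci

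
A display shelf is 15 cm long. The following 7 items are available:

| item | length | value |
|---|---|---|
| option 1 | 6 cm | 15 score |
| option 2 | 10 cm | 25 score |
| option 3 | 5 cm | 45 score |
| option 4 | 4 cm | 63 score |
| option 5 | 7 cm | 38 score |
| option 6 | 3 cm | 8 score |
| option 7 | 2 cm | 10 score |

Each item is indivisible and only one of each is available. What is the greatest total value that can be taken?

Check high-value combinations within 15 cm:
- option 3+option 4+option 6+option 7: length 5+4+3+2=14, value 45+63+8+10=126
- option 1+option 3+option 4: length 6+5+4=15, value 15+45+63=123
- option 3+option 4+option 7: length 5+4+2=11, value 45+63+10=118
- option 3+option 4+option 6: length 5+4+3=12, value 45+63+8=116
Best: 126 score.

126 score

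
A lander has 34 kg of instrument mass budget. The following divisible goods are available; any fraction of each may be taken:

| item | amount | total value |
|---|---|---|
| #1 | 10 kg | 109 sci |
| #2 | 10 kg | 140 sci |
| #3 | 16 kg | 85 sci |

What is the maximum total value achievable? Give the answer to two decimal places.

Take in order of value per unit:
- #2 (140/10 per unit): all 10 → value 140, running total 140.00
- #1 (109/10 per unit): all 10 → value 109, running total 249.00
- #3 (85/16 per unit): 14 of 16 → value 14×85/16 = 74.3750, running total 323.38
Total 323.38.

323.38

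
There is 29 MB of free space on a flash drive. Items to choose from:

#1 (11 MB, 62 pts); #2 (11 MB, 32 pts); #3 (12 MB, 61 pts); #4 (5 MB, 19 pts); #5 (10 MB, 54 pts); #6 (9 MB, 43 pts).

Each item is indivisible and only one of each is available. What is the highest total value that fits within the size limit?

Check high-value combinations within 29 MB:
- #1+#3+#4: size 11+12+5=28, value 62+61+19=142
- #1+#4+#5: size 11+5+10=26, value 62+19+54=135
- #3+#4+#5: size 12+5+10=27, value 61+19+54=134
- #1+#4+#6: size 11+5+9=25, value 62+19+43=124
Best: 142 pts.

142 pts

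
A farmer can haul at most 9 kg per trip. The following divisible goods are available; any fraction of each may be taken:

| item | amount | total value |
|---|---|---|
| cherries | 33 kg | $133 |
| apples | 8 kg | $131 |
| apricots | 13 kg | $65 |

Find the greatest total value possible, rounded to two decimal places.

136.00

Take in order of value per unit:
- apples (131/8 per unit): all 8 → value 131, running total 131.00
- apricots (65/13 per unit): 1 of 13 → value 1×65/13 = 5.0000, running total 136.00
Total 136.00.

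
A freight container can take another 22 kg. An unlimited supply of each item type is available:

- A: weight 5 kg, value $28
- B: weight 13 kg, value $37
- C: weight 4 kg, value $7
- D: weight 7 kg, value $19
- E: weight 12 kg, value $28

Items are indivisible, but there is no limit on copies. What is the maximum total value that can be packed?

$112

Best value-per-unit is A at 28/5, and filling with it alone uses weight 4×5=20. No mix of the others beats 4×28 = 112.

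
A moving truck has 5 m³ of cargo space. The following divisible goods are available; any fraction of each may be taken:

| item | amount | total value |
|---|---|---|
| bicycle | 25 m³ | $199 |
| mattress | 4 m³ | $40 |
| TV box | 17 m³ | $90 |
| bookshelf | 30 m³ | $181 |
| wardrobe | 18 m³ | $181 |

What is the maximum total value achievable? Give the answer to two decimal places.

Take in order of value per unit:
- wardrobe (181/18 per unit): 5 of 18 → value 5×181/18 = 50.2778, running total 50.28
Total 50.28.

50.28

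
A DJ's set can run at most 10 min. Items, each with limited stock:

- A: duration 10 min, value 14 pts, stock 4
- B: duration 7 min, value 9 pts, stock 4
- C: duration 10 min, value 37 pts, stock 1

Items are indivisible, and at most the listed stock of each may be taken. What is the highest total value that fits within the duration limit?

37 pts

Best selections within duration 10 and stock limits:
- 1×C: duration 10, value 37
- 1×A: duration 10, value 14
Best: 37 pts.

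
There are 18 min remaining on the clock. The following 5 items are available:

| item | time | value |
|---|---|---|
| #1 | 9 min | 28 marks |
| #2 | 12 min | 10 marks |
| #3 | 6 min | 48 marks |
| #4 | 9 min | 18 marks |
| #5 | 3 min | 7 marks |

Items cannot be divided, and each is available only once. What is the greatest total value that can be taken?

83 marks

Check high-value combinations within 18 min:
- #1+#3+#5: time 9+6+3=18, value 28+48+7=83
- #1+#3: time 9+6=15, value 28+48=76
- #3+#4+#5: time 6+9+3=18, value 48+18+7=73
- #3+#4: time 6+9=15, value 48+18=66
Best: 83 marks.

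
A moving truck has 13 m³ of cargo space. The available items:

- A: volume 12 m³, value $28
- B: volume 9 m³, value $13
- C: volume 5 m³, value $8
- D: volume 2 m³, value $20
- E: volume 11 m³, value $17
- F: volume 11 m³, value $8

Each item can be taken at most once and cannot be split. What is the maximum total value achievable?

$37

Check high-value combinations within 13 m³:
- D+E: volume 2+11=13, value 20+17=37
- B+D: volume 9+2=11, value 13+20=33
- C+D: volume 5+2=7, value 8+20=28
- A: volume 12, value 28
Best: $37.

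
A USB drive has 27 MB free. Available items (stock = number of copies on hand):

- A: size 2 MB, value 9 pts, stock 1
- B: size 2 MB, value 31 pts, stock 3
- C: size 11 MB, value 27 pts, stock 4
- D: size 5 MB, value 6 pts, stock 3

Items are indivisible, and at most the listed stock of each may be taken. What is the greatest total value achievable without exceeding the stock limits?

135 pts

Best selections within size 27 and stock limits:
- 1×A + 3×B + 1×C + 1×D: size 24, value 135
- 3×B + 1×C + 2×D: size 27, value 132
- 1×A + 3×B + 1×C: size 19, value 129
- 3×B + 1×C + 1×D: size 22, value 126
Best: 135 pts.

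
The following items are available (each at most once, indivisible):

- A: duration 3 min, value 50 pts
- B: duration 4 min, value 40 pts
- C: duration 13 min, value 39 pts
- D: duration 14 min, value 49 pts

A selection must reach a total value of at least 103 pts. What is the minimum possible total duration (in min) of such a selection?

Subsets with value ≥ 103, sorted by total duration:
- A+B+C: duration 20, value 129
- A+B+D: duration 21, value 139
Minimum duration: 20 min.

20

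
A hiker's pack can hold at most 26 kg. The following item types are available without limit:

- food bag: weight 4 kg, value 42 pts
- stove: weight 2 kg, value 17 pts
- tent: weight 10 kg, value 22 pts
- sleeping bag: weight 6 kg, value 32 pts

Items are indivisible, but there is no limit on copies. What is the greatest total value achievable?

269 pts

Best value-per-unit is food bag at 42/4; filling with it alone gives 6×42 = 252.
Optimal mix: 6×food bag + 1×stove → weight 26, value 269.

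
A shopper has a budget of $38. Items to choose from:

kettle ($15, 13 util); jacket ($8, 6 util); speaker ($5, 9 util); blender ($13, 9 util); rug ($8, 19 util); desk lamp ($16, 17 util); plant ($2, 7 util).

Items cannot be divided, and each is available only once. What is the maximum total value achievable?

Check high-value combinations within $38:
- kettle+jacket+speaker+rug+plant: cost 15+8+5+8+2=38, value 13+6+9+19+7=54
- speaker+rug+desk lamp+plant: cost 5+8+16+2=31, value 9+19+17+7=52
- jacket+speaker+rug+desk lamp: cost 8+5+8+16=37, value 6+9+19+17=51
- jacket+speaker+blender+rug+plant: cost 8+5+13+8+2=36, value 6+9+9+19+7=50
- jacket+rug+desk lamp+plant: cost 8+8+16+2=34, value 6+19+17+7=49
Best: 54 util.

54 util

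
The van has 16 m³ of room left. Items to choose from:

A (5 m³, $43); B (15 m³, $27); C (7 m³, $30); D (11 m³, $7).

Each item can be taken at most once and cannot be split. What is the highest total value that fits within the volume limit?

$73

This is a 0/1 knapsack; check combinations near the capacity.
- A+C: volume 5+7=12, value 43+30=73
- A+D: volume 5+11=16, value 43+7=50
- A: volume 5, value 43
- C: volume 7, value 30
- B: volume 15, value 27
Best: $73.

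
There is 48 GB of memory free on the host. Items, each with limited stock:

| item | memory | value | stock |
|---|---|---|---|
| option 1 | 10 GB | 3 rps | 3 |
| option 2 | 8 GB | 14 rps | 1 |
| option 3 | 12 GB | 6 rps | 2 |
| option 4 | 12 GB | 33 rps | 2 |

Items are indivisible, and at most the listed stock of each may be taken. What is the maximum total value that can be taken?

Top feasible selections:
- 1×option 2 + 1×option 3 + 2×option 4: memory 44, value 86
- 1×option 1 + 1×option 2 + 2×option 4: memory 42, value 83
Best: 86 rps.

86 rps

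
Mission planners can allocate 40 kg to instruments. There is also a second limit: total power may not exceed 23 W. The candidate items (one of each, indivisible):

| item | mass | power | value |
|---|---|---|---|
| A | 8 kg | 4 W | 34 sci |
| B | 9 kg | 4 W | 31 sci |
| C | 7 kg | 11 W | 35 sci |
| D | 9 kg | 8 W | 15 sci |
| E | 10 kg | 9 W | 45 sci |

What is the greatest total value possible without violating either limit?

Feasible sets respecting both limits:
- A+B+E: mass 27, power 17, value 110
- A+B+C: mass 24, power 19, value 100
- A+D+E: mass 27, power 21, value 94
- B+D+E: mass 28, power 21, value 91
Best: 110 sci.

110 sci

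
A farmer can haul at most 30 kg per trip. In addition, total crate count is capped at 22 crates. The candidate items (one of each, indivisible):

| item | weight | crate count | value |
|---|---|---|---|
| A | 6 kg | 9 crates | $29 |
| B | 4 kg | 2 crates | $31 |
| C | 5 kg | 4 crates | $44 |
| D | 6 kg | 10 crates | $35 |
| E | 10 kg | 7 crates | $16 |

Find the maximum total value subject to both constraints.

$120

Feasible sets respecting both limits:
- A+B+C+E: weight 25, crate count 22, value 120
- B+C+D: weight 15, crate count 16, value 110
- A+B+C: weight 15, crate count 15, value 104
- A+B+D: weight 16, crate count 21, value 95
Best: $120.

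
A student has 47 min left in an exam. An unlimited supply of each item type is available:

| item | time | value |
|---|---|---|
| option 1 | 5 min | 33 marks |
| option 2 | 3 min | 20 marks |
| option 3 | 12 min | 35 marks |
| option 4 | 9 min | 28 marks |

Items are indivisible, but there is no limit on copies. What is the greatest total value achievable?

313 marks

Best value-per-unit is option 2 at 20/3; filling with it alone gives 15×20 = 300.
Optimal mix: 1×option 1 + 14×option 2 → time 47, value 313.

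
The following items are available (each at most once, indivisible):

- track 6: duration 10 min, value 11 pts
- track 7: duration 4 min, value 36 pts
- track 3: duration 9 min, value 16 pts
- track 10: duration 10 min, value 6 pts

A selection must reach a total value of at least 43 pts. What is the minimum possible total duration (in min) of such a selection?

13

Subsets with value ≥ 43, sorted by total duration:
- track 7+track 3: duration 13, value 52
- track 6+track 7: duration 14, value 47
- track 6+track 7+track 3: duration 23, value 63
- track 7+track 3+track 10: duration 23, value 58
Minimum duration: 13 min.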